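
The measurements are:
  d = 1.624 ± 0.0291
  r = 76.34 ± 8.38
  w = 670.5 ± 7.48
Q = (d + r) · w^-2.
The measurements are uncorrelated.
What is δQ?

Let u = d + r = 77.96. δu = √(δd² + δr²) = √(0.000847 + 70.2) = 8.38, so δu/u = 0.107.
Q is then a monomial in u, w:
δQ/Q = √((δu/u)² + (-2·δw/w)²) = √(0.0116 + 0.000498) = 0.110
Q = 0.0001734, so δQ = 0.110 × 0.0001734 = 1.9e-05.

1.9e-05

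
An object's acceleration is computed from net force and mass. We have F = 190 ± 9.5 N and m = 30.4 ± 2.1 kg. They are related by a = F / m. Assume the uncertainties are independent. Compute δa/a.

0.0853

a is a product of powers, so relative uncertainties combine in quadrature:
  (1·δF/F)² = (1×0.0500)² = 0.00250;  (-1·δm/m)² = (-1×0.0691)² = 0.00477
δa/a = √(0.00727) = 0.0853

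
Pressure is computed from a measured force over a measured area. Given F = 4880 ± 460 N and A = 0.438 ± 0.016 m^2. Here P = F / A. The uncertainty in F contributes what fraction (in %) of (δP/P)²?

(δP/P)² = (1·δF/F)² + (-1·δA/A)²
  F term: (1×0.0943)² = 0.00889
  A term: (-1×0.0365)² = 0.00133
Total = 0.0102. Share from F = 0.00889/0.0102 = 0.869.

86.9%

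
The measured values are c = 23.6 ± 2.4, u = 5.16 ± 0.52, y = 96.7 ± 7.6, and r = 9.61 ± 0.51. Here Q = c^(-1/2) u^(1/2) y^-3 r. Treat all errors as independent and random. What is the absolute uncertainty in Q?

1.25e-06

Since Q is a product/quotient, work with relative uncertainties:
  (−½·δc/c)² = (-0.5×0.102)² = 0.00259;  (½·δu/u)² = (0.5×0.101)² = 0.00254;  (-3·δy/y)² = (-3×0.0786)² = 0.0556;  (1·δr/r)² = (1×0.0531)² = 0.00282
δQ/Q = √(0.0635) = 0.252
Q = 4.97e-06, so δQ = 0.252 × 4.97e-06 = 1.25e-06.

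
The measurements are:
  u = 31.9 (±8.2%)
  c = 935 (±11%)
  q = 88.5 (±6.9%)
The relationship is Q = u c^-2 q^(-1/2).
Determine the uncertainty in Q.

9.2e-07

For a monomial Q ∝ u, c^-2, q^(-1/2), fractional errors add in quadrature:
  (1·δu/u)² = (1×0.0820)² = 0.00672;  (-2·δc/c)² = (-2×0.110)² = 0.0484;  (−½·δq/q)² = (-0.5×0.0690)² = 0.00119
δQ/Q = √(0.0563) = 0.237
Q = 3.88e-06, so δQ = 0.237 × 3.88e-06 = 9.2e-07.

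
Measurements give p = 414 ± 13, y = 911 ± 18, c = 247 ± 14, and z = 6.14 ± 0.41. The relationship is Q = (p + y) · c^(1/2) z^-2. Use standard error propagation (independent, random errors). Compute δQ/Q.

Let u = p + y = 1320. δu = √(δp² + δy²) = √(169 + 324) = 22.2, so δu/u = 0.0168.
Q is then a monomial in u, c, z:
δQ/Q = √((δu/u)² + (½·δc/c)² + (-2·δz/z)²) = √(0.000281 + 0.000803 + 0.0178) = 0.138

0.138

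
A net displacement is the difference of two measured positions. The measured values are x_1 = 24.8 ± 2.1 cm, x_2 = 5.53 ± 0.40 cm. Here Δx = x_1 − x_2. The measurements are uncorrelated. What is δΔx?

2.14 cm

Δx is a linear combination, so absolute uncertainties add in quadrature:
  (δx_1)² = 4.41;  (δx_2)² = 0.160
δΔx = √(4.57) = 2.14 cm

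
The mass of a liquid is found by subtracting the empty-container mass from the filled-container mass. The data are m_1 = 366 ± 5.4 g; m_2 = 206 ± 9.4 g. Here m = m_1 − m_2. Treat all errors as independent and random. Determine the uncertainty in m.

m is a linear combination, so absolute uncertainties add in quadrature:
  (δm_1)² = 29.2;  (δm_2)² = 88.4
δm = √(118) = 10.8 g

10.8 g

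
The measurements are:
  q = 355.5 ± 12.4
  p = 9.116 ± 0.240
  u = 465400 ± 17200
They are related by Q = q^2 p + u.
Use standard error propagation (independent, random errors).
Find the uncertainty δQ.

Let w = q^2·p = 1.152e+06. δw/w = √((2·δq/q)² + (1·δp/p)²) = √(0.00487 + 0.000693) = 0.0746, so δw = 85900.
Q = w + u: δQ = √(δw² + δu²) = √(7.38e+09 + 2.96e+08) = 87600

87600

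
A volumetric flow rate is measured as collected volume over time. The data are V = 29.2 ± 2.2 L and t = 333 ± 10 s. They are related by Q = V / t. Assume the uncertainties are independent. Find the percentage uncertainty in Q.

8.11%

Q is a product of powers, so relative uncertainties combine in quadrature:
  (1·δV/V)² = (1×0.0753)² = 0.00568;  (-1·δt/t)² = (-1×0.0300)² = 0.000902
δQ/Q = √(0.00658) = 0.0811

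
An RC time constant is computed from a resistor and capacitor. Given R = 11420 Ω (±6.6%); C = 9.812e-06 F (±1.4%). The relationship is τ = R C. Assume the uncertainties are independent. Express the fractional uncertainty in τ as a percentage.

Products/powers → add relative errors in quadrature, weighted by exponent:
  (1·δR/R)² = (1×0.0660)² = 0.00436;  (1·δC/C)² = (1×0.0140)² = 0.000196
δτ/τ = √(0.00455) = 0.0675

6.75%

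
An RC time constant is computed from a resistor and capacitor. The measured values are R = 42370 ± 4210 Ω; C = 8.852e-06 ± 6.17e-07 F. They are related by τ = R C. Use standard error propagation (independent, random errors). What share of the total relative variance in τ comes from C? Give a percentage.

33.0%

(δτ/τ)² = (1·δR/R)² + (1·δC/C)²
  R term: (1×0.0994)² = 0.00987
  C term: (1×0.0697)² = 0.00486
Total = 0.0147. Share from C = 0.00486/0.0147 = 0.330.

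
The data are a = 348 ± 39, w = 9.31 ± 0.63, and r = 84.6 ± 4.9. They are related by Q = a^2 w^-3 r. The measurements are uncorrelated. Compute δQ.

3910

For a monomial Q ∝ a^2, w^-3, r, fractional errors add in quadrature:
  (2·δa/a)² = (2×0.112)² = 0.0502;  (-3·δw/w)² = (-3×0.0677)² = 0.0412;  (1·δr/r)² = (1×0.0579)² = 0.00335
δQ/Q = √(0.0948) = 0.308
Q = 12700, so δQ = 0.308 × 12700 = 3910.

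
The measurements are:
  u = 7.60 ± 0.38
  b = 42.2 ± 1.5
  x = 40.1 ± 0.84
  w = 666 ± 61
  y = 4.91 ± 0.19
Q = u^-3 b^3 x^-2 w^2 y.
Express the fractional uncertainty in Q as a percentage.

26.6%

Q is a product of powers, so relative uncertainties combine in quadrature:
  (-3·δu/u)² = (-3×0.0500)² = 0.0225;  (3·δb/b)² = (3×0.0355)² = 0.0114;  (-2·δx/x)² = (-2×0.0209)² = 0.00176;  (2·δw/w)² = (2×0.0916)² = 0.0336;  (1·δy/y)² = (1×0.0387)² = 0.00150
δQ/Q = √(0.0707) = 0.266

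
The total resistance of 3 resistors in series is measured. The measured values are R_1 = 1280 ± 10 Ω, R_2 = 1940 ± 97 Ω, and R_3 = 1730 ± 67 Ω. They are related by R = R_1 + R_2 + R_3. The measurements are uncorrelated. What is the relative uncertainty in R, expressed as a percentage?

Absolute uncertainties add in quadrature for a linear combination:
  (δR_1)² = 100;  (δR_2)² = 9410;  (δR_3)² = 4490
δR = √(14000) = 118 Ω
R = 4950 Ω, so δR/R = 118/4950 = 0.0239.

2.39%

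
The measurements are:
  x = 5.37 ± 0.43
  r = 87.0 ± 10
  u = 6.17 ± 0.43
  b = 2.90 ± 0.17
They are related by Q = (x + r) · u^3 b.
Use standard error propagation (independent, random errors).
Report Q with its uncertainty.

62900 ± 15300

Let w = x + r = 92.4. δw = √(δx² + δr²) = √(0.185 + 100) = 10.0, so δw/w = 0.108.
Q is then a monomial in w, u, b:
δQ/Q = √((δw/w)² + (3·δu/u)² + (1·δb/b)²) = √(0.0117 + 0.0437 + 0.00344) = 0.243
Q = 62900, so δQ = 0.243 × 62900 = 15300.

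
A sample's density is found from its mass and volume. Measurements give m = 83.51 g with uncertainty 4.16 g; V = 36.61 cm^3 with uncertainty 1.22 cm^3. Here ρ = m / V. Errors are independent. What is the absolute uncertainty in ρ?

ρ is a product of powers, so relative uncertainties combine in quadrature:
  (1·δm/m)² = (1×0.0498)² = 0.00248;  (-1·δV/V)² = (-1×0.0333)² = 0.00111
δρ/ρ = √(0.00359) = 0.0599
ρ = 2.281 g/cm^3, so δρ = 0.0599 × 2.281 = 0.137 g/cm^3.

0.137 g/cm^3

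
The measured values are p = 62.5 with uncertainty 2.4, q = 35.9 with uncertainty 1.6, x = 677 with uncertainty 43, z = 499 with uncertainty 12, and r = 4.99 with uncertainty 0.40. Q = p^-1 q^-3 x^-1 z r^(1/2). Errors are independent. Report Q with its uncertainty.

Relative error in a monomial: (δQ/Q)² = Σ (nᵢ · δxᵢ/xᵢ)².
  (-1·δp/p)² = (-1×0.0384)² = 0.00147;  (-3·δq/q)² = (-3×0.0446)² = 0.0179;  (-1·δx/x)² = (-1×0.0635)² = 0.00403;  (1·δz/z)² = (1×0.0240)² = 0.000578;  (½·δr/r)² = (0.5×0.0802)² = 0.00161
δQ/Q = √(0.0256) = 0.160
Q = 5.69e-07, so δQ = 0.160 × 5.69e-07 = 9.1e-08.

(5.69 ± 0.910) × 10^-7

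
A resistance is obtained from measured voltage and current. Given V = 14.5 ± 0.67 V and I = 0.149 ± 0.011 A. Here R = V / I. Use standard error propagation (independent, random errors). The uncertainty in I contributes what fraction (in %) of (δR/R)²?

71.9%

(δR/R)² = (1·δV/V)² + (-1·δI/I)²
  V term: (1×0.0462)² = 0.00214
  I term: (-1×0.0738)² = 0.00545
Total = 0.00759. Share from I = 0.00545/0.00759 = 0.719.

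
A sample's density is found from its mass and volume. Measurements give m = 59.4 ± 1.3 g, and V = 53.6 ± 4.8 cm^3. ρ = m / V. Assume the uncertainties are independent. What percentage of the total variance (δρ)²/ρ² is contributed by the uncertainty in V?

(δρ/ρ)² = (1·δm/m)² + (-1·δV/V)²
  m term: (1×0.0219)² = 0.000479
  V term: (-1×0.0896)² = 0.00802
Total = 0.00850. Share from V = 0.00802/0.00850 = 0.944.

94.4%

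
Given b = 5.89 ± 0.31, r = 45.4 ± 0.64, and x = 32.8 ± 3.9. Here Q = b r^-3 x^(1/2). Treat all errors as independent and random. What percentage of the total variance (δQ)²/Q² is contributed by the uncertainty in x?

(δQ/Q)² = (1·δb/b)² + (-3·δr/r)² + (½·δx/x)²
  b term: (1×0.0526)² = 0.00277
  r term: (-3×0.0141)² = 0.00179
  x term: (0.5×0.119)² = 0.00353
Total = 0.00809. Share from x = 0.00353/0.00809 = 0.437.

43.7%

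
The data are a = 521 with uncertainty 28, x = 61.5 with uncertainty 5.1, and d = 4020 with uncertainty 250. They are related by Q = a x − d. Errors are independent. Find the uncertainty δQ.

3180

Let p = a·x = 32000. δp/p = √((1·δa/a)² + (1·δx/x)²) = √(0.00289 + 0.00688) = 0.0988, so δp = 3170.
Q = p − d: δQ = √(δp² + δd²) = √(1e+07 + 62500) = 3180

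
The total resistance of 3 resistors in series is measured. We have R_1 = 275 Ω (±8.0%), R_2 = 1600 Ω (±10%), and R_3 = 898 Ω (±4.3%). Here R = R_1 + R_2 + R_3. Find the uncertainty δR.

166 Ω

Absolute uncertainties add in quadrature for a linear combination:
  (δR_1)² = 484;  (δR_2)² = 25600;  (δR_3)² = 1490
δR = √(27600) = 166 Ω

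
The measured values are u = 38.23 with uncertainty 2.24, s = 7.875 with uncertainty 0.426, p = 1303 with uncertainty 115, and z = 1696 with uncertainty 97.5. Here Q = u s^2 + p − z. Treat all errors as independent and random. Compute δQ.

328

Let w = u·s^2 = 2371. δw/w = √((1·δu/u)² + (2·δs/s)²) = √(0.00343 + 0.0117) = 0.123, so δw = 292.
Q = w + p − z: δQ = √(δw² + δp² + δz²) = √(85100 + 13200 + 9510) = 328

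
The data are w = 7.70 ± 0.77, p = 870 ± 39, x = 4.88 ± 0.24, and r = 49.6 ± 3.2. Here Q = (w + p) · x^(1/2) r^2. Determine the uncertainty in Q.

6.61e+05

Let u = w + p = 878. δu = √(δw² + δp²) = √(0.593 + 1520) = 39.0, so δu/u = 0.0444.
Q is then a monomial in u, x, r:
δQ/Q = √((δu/u)² + (½·δx/x)² + (2·δr/r)²) = √(0.00198 + 0.000605 + 0.0166) = 0.139
Q = 4.77e+06, so δQ = 0.139 × 4.77e+06 = 6.61e+05.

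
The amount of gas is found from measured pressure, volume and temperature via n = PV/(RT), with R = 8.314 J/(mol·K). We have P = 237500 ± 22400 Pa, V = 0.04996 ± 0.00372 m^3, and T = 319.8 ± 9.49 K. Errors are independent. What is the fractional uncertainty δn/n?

0.124

Since n is a product/quotient, work with relative uncertainties:
  (1·δP/P)² = (1×0.0943)² = 0.00890;  (1·δV/V)² = (1×0.0745)² = 0.00554;  (-1·δT/T)² = (-1×0.0297)² = 0.000881
δn/n = √(0.0153) = 0.124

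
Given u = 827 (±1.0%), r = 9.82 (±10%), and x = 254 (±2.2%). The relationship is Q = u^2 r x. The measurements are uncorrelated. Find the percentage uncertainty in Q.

For a monomial Q ∝ u^2, r, x, fractional errors add in quadrature:
  (2·δu/u)² = (2×0.0100)² = 0.000400;  (1·δr/r)² = (1×0.100)² = 0.0100;  (1·δx/x)² = (1×0.0220)² = 0.000484
δQ/Q = √(0.0109) = 0.104

10.4%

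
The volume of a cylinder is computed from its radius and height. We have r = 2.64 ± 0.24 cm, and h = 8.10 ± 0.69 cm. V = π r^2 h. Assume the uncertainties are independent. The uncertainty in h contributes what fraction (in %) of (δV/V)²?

18.0%

(δV/V)² = (2·δr/r)² + (1·δh/h)²
  r term: (2×0.0909)² = 0.0331
  h term: (1×0.0852)² = 0.00726
Total = 0.0403. Share from h = 0.00726/0.0403 = 0.180.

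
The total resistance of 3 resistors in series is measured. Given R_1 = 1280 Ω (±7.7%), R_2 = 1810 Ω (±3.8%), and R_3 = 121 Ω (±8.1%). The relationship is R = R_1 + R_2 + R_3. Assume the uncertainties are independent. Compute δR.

121 Ω

Each term contributes (cᵢ δxᵢ)² to (δR)²:
  (δR_1)² = 9710;  (δR_2)² = 4730;  (δR_3)² = 96.1
δR = √(14500) = 121 Ω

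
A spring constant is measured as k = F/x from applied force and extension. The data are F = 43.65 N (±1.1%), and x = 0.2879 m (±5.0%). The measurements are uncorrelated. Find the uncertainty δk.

7.76 N/m

k is a product of powers, so relative uncertainties combine in quadrature:
  (1·δF/F)² = (1×0.0110)² = 0.000121;  (-1·δx/x)² = (-1×0.0500)² = 0.00250
δk/k = √(0.00262) = 0.0512
k = 151.6 N/m, so δk = 0.0512 × 151.6 = 7.76 N/m.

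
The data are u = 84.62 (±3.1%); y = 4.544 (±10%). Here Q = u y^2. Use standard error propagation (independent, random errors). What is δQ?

Q is a product of powers, so relative uncertainties combine in quadrature:
  (1·δu/u)² = (1×0.0310)² = 0.000961;  (2·δy/y)² = (2×0.100)² = 0.0400
δQ/Q = √(0.0410) = 0.202
Q = 1747, so δQ = 0.202 × 1747 = 354.

354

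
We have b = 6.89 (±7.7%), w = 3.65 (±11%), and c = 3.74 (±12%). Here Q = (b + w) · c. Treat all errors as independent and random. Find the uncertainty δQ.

Let u = b + w = 10.5. δu = √(δb² + δw²) = √(0.281 + 0.161) = 0.665, so δu/u = 0.0631.
Q is then a monomial in u, c:
δQ/Q = √((δu/u)² + (1·δc/c)²) = √(0.00398 + 0.0144) = 0.136
Q = 39.4, so δQ = 0.136 × 39.4 = 5.34.

5.34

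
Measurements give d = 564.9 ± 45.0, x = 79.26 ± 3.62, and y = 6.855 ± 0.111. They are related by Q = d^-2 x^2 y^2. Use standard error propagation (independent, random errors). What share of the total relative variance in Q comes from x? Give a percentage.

(δQ/Q)² = (-2·δd/d)² + (2·δx/x)² + (2·δy/y)²
  d term: (-2×0.0797)² = 0.0254
  x term: (2×0.0457)² = 0.00834
  y term: (2×0.0162)² = 0.00105
Total = 0.0348. Share from x = 0.00834/0.0348 = 0.240.

24.0%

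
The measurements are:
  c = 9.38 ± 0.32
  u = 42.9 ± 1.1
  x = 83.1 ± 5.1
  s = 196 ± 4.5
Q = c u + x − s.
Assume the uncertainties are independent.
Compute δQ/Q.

0.0638

Let p = c·u = 402. δp/p = √((1·δc/c)² + (1·δu/u)²) = √(0.00116 + 0.000657) = 0.0427, so δp = 17.2.
Q = p + x − s: δQ = √(δp² + δx² + δs²) = √(295 + 26.0 + 20.2) = 18.5
Q = 290, so δQ/Q = 18.5/290 = 0.0638.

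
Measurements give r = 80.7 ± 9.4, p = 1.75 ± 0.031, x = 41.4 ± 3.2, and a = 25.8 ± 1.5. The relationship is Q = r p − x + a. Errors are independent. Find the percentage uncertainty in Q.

13.5%

Let w = r·p = 141. δw/w = √((1·δr/r)² + (1·δp/p)²) = √(0.0136 + 0.000314) = 0.118, so δw = 16.6.
Q = w − x + a: δQ = √(δw² + δx² + δa²) = √(277 + 10.2 + 2.25) = 17.0
Q = 126, so δQ/Q = 17.0/126 = 0.135.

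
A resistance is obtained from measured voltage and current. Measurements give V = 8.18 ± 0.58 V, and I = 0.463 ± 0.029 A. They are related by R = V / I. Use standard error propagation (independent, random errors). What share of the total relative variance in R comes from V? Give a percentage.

56.2%

(δR/R)² = (1·δV/V)² + (-1·δI/I)²
  V term: (1×0.0709)² = 0.00503
  I term: (-1×0.0626)² = 0.00392
Total = 0.00895. Share from V = 0.00503/0.00895 = 0.562.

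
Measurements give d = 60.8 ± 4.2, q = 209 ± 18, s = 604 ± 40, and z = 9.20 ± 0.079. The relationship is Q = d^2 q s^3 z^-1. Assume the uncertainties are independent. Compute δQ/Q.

Products/powers → add relative errors in quadrature, weighted by exponent:
  (2·δd/d)² = (2×0.0691)² = 0.0191;  (1·δq/q)² = (1×0.0861)² = 0.00742;  (3·δs/s)² = (3×0.0662)² = 0.0395;  (-1·δz/z)² = (-1×0.00859)² = 7.37e-05
δQ/Q = √(0.0661) = 0.257

0.257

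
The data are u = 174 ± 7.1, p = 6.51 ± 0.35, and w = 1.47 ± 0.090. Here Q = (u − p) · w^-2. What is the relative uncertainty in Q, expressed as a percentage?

13.0%

Let h = u − p = 167. δh = √(δu² + δp²) = √(50.4 + 0.122) = 7.11, so δh/h = 0.0424.
Q is then a monomial in h, w:
δQ/Q = √((δh/h)² + (-2·δw/w)²) = √(0.00180 + 0.0150) = 0.130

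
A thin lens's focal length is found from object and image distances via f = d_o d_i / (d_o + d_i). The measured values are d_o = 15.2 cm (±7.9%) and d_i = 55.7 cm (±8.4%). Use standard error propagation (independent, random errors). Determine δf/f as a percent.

6.46%

∂f/∂d_o = (d_i/(d_o+d_i))² = 0.617;  ∂f/∂d_i = (d_o/(d_o+d_i))² = 0.0460
δf = √((∂f/∂d_o · δd_o)² + (∂f/∂d_i · δd_i)²) = √(0.549 + 0.0462) = 0.772 cm
f = 11.9 cm, so δf/f = 0.772/11.9 = 0.0646.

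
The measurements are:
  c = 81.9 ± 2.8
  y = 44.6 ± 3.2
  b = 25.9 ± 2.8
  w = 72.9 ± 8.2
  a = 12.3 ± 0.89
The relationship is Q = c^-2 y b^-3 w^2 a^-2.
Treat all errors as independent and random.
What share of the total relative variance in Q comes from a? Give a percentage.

(δQ/Q)² = (-2·δc/c)² + (1·δy/y)² + (-3·δb/b)² + (2·δw/w)² + (-2·δa/a)²
  c term: (-2×0.0342)² = 0.00468
  y term: (1×0.0717)² = 0.00515
  b term: (-3×0.108)² = 0.105
  w term: (2×0.112)² = 0.0506
  a term: (-2×0.0724)² = 0.0209
Total = 0.187. Share from a = 0.0209/0.187 = 0.112.

11.2%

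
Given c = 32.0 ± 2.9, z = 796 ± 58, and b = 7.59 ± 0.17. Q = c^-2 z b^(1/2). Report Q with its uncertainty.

2.14 ± 0.419

Since Q is a product/quotient, work with relative uncertainties:
  (-2·δc/c)² = (-2×0.0906)² = 0.0329;  (1·δz/z)² = (1×0.0729)² = 0.00531;  (½·δb/b)² = (0.5×0.0224)² = 0.000125
δQ/Q = √(0.0383) = 0.196
Q = 2.14, so δQ = 0.196 × 2.14 = 0.419.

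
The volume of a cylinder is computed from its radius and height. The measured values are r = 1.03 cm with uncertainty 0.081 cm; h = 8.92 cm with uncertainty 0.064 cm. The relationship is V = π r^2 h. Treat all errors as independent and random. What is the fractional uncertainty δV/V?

0.157

Each factor contributes (exponent × relative error)² to (δV/V)²:
  (2·δr/r)² = (2×0.0786)² = 0.0247;  (1·δh/h)² = (1×0.00717)² = 5.15e-05
δV/V = √(0.0248) = 0.157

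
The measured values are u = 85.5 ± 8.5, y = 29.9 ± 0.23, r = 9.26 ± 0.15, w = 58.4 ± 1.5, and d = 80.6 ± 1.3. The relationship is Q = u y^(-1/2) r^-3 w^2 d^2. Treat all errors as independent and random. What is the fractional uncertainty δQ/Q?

Products/powers → add relative errors in quadrature, weighted by exponent:
  (1·δu/u)² = (1×0.0994)² = 0.00988;  (−½·δy/y)² = (-0.5×0.00769)² = 1.48e-05;  (-3·δr/r)² = (-3×0.0162)² = 0.00236;  (2·δw/w)² = (2×0.0257)² = 0.00264;  (2·δd/d)² = (2×0.0161)² = 0.00104
δQ/Q = √(0.0159) = 0.126

0.126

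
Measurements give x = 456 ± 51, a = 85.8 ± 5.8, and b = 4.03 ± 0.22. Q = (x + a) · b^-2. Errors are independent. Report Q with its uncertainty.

Let u = x + a = 542. δu = √(δx² + δa²) = √(2600 + 33.6) = 51.3, so δu/u = 0.0947.
Q is then a monomial in u, b:
δQ/Q = √((δu/u)² + (-2·δb/b)²) = √(0.00898 + 0.0119) = 0.145
Q = 33.4, so δQ = 0.145 × 33.4 = 4.82.

33.4 ± 4.82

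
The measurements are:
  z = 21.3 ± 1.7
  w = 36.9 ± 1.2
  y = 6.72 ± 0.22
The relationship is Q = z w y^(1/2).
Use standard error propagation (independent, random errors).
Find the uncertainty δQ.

179

Products/powers → add relative errors in quadrature, weighted by exponent:
  (1·δz/z)² = (1×0.0798)² = 0.00637;  (1·δw/w)² = (1×0.0325)² = 0.00106;  (½·δy/y)² = (0.5×0.0327)² = 0.000268
δQ/Q = √(0.00770) = 0.0877
Q = 2040, so δQ = 0.0877 × 2040 = 179.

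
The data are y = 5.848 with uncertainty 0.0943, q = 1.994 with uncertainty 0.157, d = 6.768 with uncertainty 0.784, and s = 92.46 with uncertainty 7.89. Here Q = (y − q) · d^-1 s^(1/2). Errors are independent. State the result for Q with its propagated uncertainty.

5.476 ± 0.724

Let u = y − q = 3.854. δu = √(δy² + δq²) = √(0.00889 + 0.0246) = 0.183, so δu/u = 0.0475.
Q is then a monomial in u, d, s:
δQ/Q = √((δu/u)² + (-1·δd/d)² + (½·δs/s)²) = √(0.00226 + 0.0134 + 0.00182) = 0.132
Q = 5.476, so δQ = 0.132 × 5.476 = 0.724.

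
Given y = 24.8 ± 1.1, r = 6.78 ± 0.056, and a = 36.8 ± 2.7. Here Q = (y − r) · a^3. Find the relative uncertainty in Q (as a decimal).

0.228

Let u = y − r = 18.0. δu = √(δy² + δr²) = √(1.21 + 0.00314) = 1.10, so δu/u = 0.0611.
Q is then a monomial in u, a:
δQ/Q = √((δu/u)² + (3·δa/a)²) = √(0.00374 + 0.0484) = 0.228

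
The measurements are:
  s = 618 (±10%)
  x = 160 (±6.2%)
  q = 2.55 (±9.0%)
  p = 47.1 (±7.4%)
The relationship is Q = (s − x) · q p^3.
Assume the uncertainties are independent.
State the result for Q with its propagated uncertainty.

(1.22 ± 0.337) × 10^8

Let u = s − x = 458. δu = √(δs² + δx²) = √(3820 + 98.4) = 62.6, so δu/u = 0.137.
Q is then a monomial in u, q, p:
δQ/Q = √((δu/u)² + (1·δq/q)² + (3·δp/p)²) = √(0.0187 + 0.00810 + 0.0493) = 0.276
Q = 1.22e+08, so δQ = 0.276 × 1.22e+08 = 3.37e+07.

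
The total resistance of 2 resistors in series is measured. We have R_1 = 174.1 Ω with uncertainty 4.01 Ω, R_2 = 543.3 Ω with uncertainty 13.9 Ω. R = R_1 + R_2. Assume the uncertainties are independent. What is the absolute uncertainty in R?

R is a linear combination, so absolute uncertainties add in quadrature:
  (δR_1)² = 16.1;  (δR_2)² = 193
δR = √(209) = 14.5 Ω

14.5 Ω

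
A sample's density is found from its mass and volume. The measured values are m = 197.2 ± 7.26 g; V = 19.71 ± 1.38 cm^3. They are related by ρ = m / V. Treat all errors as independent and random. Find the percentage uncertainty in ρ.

Since ρ is a product/quotient, work with relative uncertainties:
  (1·δm/m)² = (1×0.0368)² = 0.00136;  (-1·δV/V)² = (-1×0.0700)² = 0.00490
δρ/ρ = √(0.00626) = 0.0791

7.91%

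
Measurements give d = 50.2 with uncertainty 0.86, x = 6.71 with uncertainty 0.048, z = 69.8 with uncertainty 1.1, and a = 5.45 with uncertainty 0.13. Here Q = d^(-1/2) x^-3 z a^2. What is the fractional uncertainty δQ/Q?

0.0553

Each factor contributes (exponent × relative error)² to (δQ/Q)²:
  (−½·δd/d)² = (-0.5×0.0171)² = 7.34e-05;  (-3·δx/x)² = (-3×0.00715)² = 0.000461;  (1·δz/z)² = (1×0.0158)² = 0.000248;  (2·δa/a)² = (2×0.0239)² = 0.00228
δQ/Q = √(0.00306) = 0.0553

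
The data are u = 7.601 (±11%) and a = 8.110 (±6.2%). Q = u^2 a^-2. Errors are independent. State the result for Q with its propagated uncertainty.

Since Q is a product/quotient, work with relative uncertainties:
  (2·δu/u)² = (2×0.110)² = 0.0484;  (-2·δa/a)² = (-2×0.0620)² = 0.0154
δQ/Q = √(0.0638) = 0.253
Q = 0.8784, so δQ = 0.253 × 0.8784 = 0.222.

0.8784 ± 0.222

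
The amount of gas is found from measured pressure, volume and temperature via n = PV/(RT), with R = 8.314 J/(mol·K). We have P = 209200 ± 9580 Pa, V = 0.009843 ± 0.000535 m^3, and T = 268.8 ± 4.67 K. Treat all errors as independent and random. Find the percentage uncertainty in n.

7.32%

Products/powers → add relative errors in quadrature, weighted by exponent:
  (1·δP/P)² = (1×0.0458)² = 0.00210;  (1·δV/V)² = (1×0.0544)² = 0.00295;  (-1·δT/T)² = (-1×0.0174)² = 0.000302
δn/n = √(0.00535) = 0.0732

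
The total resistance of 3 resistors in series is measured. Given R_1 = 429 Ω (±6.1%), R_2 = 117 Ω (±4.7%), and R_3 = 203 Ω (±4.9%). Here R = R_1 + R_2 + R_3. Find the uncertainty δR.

For a sum/difference, combine absolute errors in quadrature:
  (δR_1)² = 685;  (δR_2)² = 30.2;  (δR_3)² = 98.9
δR = √(814) = 28.5 Ω

28.5 Ω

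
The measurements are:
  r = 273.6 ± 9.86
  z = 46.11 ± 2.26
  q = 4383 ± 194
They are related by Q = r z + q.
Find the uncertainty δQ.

Let p = r·z = 12620. δp/p = √((1·δr/r)² + (1·δz/z)²) = √(0.00130 + 0.00240) = 0.0608, so δp = 767.
Q = p + q: δQ = √(δp² + δq²) = √(5.89e+05 + 37600) = 792

792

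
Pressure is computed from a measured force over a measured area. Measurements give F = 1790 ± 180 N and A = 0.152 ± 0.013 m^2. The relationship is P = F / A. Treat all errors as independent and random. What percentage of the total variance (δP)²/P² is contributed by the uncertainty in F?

(δP/P)² = (1·δF/F)² + (-1·δA/A)²
  F term: (1×0.101)² = 0.0101
  A term: (-1×0.0855)² = 0.00731
Total = 0.0174. Share from F = 0.0101/0.0174 = 0.580.

58.0%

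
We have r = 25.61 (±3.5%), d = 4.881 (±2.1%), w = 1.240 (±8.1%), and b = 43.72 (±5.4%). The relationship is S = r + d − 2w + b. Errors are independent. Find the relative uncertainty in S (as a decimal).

0.0353

Each term contributes (cᵢ δxᵢ)² to (δS)²:
  (δr)² = 0.803;  (δd)² = 0.0105;  (2·δw)² = 0.0404;  (δb)² = 5.57
δS = √(6.43) = 2.54
S = 71.73, so δS/S = 2.54/71.73 = 0.0353.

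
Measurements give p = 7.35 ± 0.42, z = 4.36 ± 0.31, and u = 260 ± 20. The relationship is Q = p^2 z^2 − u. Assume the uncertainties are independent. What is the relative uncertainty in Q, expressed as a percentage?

24.6%

Let w = p^2·z^2 = 1030. δw/w = √((2·δp/p)² + (2·δz/z)²) = √(0.0131 + 0.0202) = 0.182, so δw = 187.
Q = w − u: δQ = √(δw² + δu²) = √(35100 + 400) = 188
Q = 767, so δQ/Q = 188/767 = 0.246.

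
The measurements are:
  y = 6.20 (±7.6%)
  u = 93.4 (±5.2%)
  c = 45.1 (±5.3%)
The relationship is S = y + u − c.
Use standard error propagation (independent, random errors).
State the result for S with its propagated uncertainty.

For a sum/difference, combine absolute errors in quadrature:
  (δy)² = 0.222;  (δu)² = 23.6;  (δc)² = 5.71
δS = √(29.5) = 5.43
S = 54.5.

54.5 ± 5.43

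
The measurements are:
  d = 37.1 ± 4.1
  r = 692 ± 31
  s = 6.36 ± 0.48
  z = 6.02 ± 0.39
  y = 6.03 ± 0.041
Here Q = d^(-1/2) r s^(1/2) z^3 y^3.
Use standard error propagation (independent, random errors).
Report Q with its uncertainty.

(1.37 ± 0.290) × 10^7

For a monomial Q ∝ d^(-1/2), r, s^(1/2), z^3, y^3, fractional errors add in quadrature:
  (−½·δd/d)² = (-0.5×0.111)² = 0.00305;  (1·δr/r)² = (1×0.0448)² = 0.00201;  (½·δs/s)² = (0.5×0.0755)² = 0.00142;  (3·δz/z)² = (3×0.0648)² = 0.0378;  (3·δy/y)² = (3×0.00680)² = 0.000416
δQ/Q = √(0.0447) = 0.211
Q = 1.37e+07, so δQ = 0.211 × 1.37e+07 = 2.9e+06.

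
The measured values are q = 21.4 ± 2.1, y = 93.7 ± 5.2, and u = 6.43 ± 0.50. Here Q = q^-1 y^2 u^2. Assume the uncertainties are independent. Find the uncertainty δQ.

Products/powers → add relative errors in quadrature, weighted by exponent:
  (-1·δq/q)² = (-1×0.0981)² = 0.00963;  (2·δy/y)² = (2×0.0555)² = 0.0123;  (2·δu/u)² = (2×0.0778)² = 0.0242
δQ/Q = √(0.0461) = 0.215
Q = 17000, so δQ = 0.215 × 17000 = 3640.

3640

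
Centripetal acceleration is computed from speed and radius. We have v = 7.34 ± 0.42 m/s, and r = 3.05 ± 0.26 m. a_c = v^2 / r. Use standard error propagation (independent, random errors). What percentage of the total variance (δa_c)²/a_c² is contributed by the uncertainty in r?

35.7%

(δa_c/a_c)² = (2·δv/v)² + (-1·δr/r)²
  v term: (2×0.0572)² = 0.0131
  r term: (-1×0.0852)² = 0.00727
Total = 0.0204. Share from r = 0.00727/0.0204 = 0.357.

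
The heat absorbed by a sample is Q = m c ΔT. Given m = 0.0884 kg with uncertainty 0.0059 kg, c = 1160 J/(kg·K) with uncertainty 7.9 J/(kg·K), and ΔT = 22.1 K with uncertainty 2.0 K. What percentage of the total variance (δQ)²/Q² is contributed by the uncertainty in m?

35.1%

(δQ/Q)² = (1·δm/m)² + (1·δc/c)² + (1·δΔT/ΔT)²
  m term: (1×0.0667)² = 0.00445
  c term: (1×0.00681)² = 4.64e-05
  ΔT term: (1×0.0905)² = 0.00819
Total = 0.0127. Share from m = 0.00445/0.0127 = 0.351.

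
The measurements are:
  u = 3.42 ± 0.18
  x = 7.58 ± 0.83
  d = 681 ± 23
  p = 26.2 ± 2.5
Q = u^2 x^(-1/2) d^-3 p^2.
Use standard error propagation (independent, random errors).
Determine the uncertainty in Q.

2.28e-06

Since Q is a product/quotient, work with relative uncertainties:
  (2·δu/u)² = (2×0.0526)² = 0.0111;  (−½·δx/x)² = (-0.5×0.109)² = 0.00300;  (-3·δd/d)² = (-3×0.0338)² = 0.0103;  (2·δp/p)² = (2×0.0954)² = 0.0364
δQ/Q = √(0.0608) = 0.247
Q = 9.23e-06, so δQ = 0.247 × 9.23e-06 = 2.28e-06.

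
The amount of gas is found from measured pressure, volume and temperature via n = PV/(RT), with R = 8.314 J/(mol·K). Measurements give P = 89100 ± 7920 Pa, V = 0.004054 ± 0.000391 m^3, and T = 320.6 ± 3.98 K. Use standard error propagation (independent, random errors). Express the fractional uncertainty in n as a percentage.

Products/powers → add relative errors in quadrature, weighted by exponent:
  (1·δP/P)² = (1×0.0889)² = 0.00790;  (1·δV/V)² = (1×0.0964)² = 0.00930;  (-1·δT/T)² = (-1×0.0124)² = 0.000154
δn/n = √(0.0174) = 0.132

13.2%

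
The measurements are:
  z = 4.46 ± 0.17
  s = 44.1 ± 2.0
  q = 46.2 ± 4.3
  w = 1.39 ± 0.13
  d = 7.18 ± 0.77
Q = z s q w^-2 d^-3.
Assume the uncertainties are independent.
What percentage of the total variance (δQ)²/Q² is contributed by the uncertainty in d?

(δQ/Q)² = (1·δz/z)² + (1·δs/s)² + (1·δq/q)² + (-2·δw/w)² + (-3·δd/d)²
  z term: (1×0.0381)² = 0.00145
  s term: (1×0.0454)² = 0.00206
  q term: (1×0.0931)² = 0.00866
  w term: (-2×0.0935)² = 0.0350
  d term: (-3×0.107)² = 0.104
Total = 0.151. Share from d = 0.104/0.151 = 0.687.

68.7%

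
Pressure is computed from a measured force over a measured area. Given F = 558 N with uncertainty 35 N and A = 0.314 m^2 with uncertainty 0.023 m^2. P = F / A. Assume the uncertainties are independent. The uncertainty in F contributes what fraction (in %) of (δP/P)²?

42.3%

(δP/P)² = (1·δF/F)² + (-1·δA/A)²
  F term: (1×0.0627)² = 0.00393
  A term: (-1×0.0732)² = 0.00537
Total = 0.00930. Share from F = 0.00393/0.00930 = 0.423.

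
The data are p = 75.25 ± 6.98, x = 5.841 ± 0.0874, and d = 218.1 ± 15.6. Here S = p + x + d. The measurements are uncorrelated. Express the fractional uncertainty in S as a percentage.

5.71%

Each term contributes (cᵢ δxᵢ)² to (δS)²:
  (δp)² = 48.7;  (δx)² = 0.00764;  (δd)² = 243
δS = √(292) = 17.1
S = 299.2, so δS/S = 17.1/299.2 = 0.0571.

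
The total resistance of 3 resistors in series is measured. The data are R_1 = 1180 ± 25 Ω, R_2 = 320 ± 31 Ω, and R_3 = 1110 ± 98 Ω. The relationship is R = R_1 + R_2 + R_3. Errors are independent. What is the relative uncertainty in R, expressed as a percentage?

Absolute uncertainties add in quadrature for a linear combination:
  (δR_1)² = 625;  (δR_2)² = 961;  (δR_3)² = 9600
δR = √(11200) = 106 Ω
R = 2610 Ω, so δR/R = 106/2610 = 0.0405.

4.05%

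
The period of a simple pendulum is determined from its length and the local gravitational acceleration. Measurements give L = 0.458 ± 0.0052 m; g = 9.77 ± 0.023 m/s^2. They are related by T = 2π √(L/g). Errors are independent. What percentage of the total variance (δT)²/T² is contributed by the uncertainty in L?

(δT/T)² = (½·δL/L)² + (−½·δg/g)²
  L term: (0.5×0.0114)² = 3.22e-05
  g term: (-0.5×0.00235)² = 1.39e-06
Total = 3.36e-05. Share from L = 3.22e-05/3.36e-05 = 0.959.

95.9%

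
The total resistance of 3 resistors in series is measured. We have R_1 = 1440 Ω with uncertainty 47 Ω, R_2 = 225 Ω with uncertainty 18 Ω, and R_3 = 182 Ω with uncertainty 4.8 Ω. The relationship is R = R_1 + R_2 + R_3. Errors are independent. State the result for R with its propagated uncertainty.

1850 ± 50.6 Ω

Sums and differences: (δR)² = Σ (cᵢ δxᵢ)².
  (δR_1)² = 2210;  (δR_2)² = 324;  (δR_3)² = 23.0
δR = √(2560) = 50.6 Ω
R = 1850 Ω.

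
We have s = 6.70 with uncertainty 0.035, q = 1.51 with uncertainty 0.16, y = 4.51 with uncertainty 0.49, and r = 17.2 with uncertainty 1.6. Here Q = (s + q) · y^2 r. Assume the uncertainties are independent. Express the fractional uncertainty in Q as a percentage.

23.7%

Let u = s + q = 8.21. δu = √(δs² + δq²) = √(0.00123 + 0.0256) = 0.164, so δu/u = 0.0199.
Q is then a monomial in u, y, r:
δQ/Q = √((δu/u)² + (2·δy/y)² + (1·δr/r)²) = √(0.000398 + 0.0472 + 0.00865) = 0.237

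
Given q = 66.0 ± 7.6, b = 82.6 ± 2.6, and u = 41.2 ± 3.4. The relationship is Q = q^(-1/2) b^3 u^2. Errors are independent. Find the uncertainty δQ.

Since Q is a product/quotient, work with relative uncertainties:
  (−½·δq/q)² = (-0.5×0.115)² = 0.00331;  (3·δb/b)² = (3×0.0315)² = 0.00892;  (2·δu/u)² = (2×0.0825)² = 0.0272
δQ/Q = √(0.0395) = 0.199
Q = 1.18e+08, so δQ = 0.199 × 1.18e+08 = 2.34e+07.

2.34e+07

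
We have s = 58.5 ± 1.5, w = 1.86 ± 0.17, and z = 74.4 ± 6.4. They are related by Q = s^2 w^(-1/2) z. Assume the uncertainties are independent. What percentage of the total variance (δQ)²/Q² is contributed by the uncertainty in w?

17.2%

(δQ/Q)² = (2·δs/s)² + (−½·δw/w)² + (1·δz/z)²
  s term: (2×0.0256)² = 0.00263
  w term: (-0.5×0.0914)² = 0.00209
  z term: (1×0.0860)² = 0.00740
Total = 0.0121. Share from w = 0.00209/0.0121 = 0.172.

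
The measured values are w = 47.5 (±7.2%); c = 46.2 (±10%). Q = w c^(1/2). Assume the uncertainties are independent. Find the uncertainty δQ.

Since Q is a product/quotient, work with relative uncertainties:
  (1·δw/w)² = (1×0.0720)² = 0.00518;  (½·δc/c)² = (0.5×0.100)² = 0.00250
δQ/Q = √(0.00768) = 0.0877
Q = 323, so δQ = 0.0877 × 323 = 28.3.

28.3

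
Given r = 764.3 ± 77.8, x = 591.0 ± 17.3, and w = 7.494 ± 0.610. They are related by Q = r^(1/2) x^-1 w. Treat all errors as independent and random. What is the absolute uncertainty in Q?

For a monomial Q ∝ r^(1/2), x^-1, w, fractional errors add in quadrature:
  (½·δr/r)² = (0.5×0.102)² = 0.00259;  (-1·δx/x)² = (-1×0.0293)² = 0.000857;  (1·δw/w)² = (1×0.0814)² = 0.00663
δQ/Q = √(0.0101) = 0.100
Q = 0.3506, so δQ = 0.100 × 0.3506 = 0.0352.

0.0352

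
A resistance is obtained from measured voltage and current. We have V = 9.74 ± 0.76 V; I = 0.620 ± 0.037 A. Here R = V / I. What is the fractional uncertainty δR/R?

0.0982

Relative error in a monomial: (δR/R)² = Σ (nᵢ · δxᵢ/xᵢ)².
  (1·δV/V)² = (1×0.0780)² = 0.00609;  (-1·δI/I)² = (-1×0.0597)² = 0.00356
δR/R = √(0.00965) = 0.0982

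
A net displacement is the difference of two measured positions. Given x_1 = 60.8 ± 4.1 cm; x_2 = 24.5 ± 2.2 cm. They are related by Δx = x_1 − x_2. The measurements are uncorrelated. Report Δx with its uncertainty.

Sums and differences: (δΔx)² = Σ (cᵢ δxᵢ)².
  (δx_1)² = 16.8;  (δx_2)² = 4.84
δΔx = √(21.6) = 4.65 cm
Δx = 36.3 cm.

36.3 ± 4.65 cm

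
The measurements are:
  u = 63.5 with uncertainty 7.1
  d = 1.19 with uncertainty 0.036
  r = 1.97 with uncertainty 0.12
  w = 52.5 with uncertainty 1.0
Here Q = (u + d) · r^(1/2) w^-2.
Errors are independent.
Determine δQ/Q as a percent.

12.0%

Let h = u + d = 64.7. δh = √(δu² + δd²) = √(50.4 + 0.00130) = 7.10, so δh/h = 0.110.
Q is then a monomial in h, r, w:
δQ/Q = √((δh/h)² + (½·δr/r)² + (-2·δw/w)²) = √(0.0120 + 0.000928 + 0.00145) = 0.120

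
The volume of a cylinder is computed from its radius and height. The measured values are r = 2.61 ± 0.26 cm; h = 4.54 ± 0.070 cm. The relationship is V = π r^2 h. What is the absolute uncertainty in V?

19.4 cm^3

Since V is a product/quotient, work with relative uncertainties:
  (2·δr/r)² = (2×0.0996)² = 0.0397;  (1·δh/h)² = (1×0.0154)² = 0.000238
δV/V = √(0.0399) = 0.200
V = 97.2 cm^3, so δV = 0.200 × 97.2 = 19.4 cm^3.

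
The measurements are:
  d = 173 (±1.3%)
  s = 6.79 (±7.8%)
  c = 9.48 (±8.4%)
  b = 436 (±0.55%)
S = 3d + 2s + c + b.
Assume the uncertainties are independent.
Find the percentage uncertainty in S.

0.745%

Sums and differences: (δS)² = Σ (cᵢ δxᵢ)².
  (3·δd)² = 45.5;  (2·δs)² = 1.12;  (δc)² = 0.634;  (δb)² = 5.75
δS = √(53.0) = 7.28
S = 978, so δS/S = 7.28/978 = 0.00745.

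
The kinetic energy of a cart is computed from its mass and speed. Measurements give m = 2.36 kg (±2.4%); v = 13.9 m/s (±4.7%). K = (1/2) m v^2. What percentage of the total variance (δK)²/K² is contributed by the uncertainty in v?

(δK/K)² = (1·δm/m)² + (2·δv/v)²
  m term: (1×0.0240)² = 0.000576
  v term: (2×0.0470)² = 0.00884
Total = 0.00941. Share from v = 0.00884/0.00941 = 0.939.

93.9%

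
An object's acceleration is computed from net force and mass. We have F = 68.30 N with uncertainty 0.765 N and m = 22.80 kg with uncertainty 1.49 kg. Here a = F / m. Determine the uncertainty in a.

Products/powers → add relative errors in quadrature, weighted by exponent:
  (1·δF/F)² = (1×0.0112)² = 0.000125;  (-1·δm/m)² = (-1×0.0654)² = 0.00427
δa/a = √(0.00440) = 0.0663
a = 2.996 m/s^2, so δa = 0.0663 × 2.996 = 0.199 m/s^2.

0.199 m/s^2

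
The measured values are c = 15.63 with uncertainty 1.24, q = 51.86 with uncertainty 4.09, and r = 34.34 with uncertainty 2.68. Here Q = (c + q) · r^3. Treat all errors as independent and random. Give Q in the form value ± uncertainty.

Let u = c + q = 67.49. δu = √(δc² + δq²) = √(1.54 + 16.7) = 4.27, so δu/u = 0.0633.
Q is then a monomial in u, r:
δQ/Q = √((δu/u)² + (3·δr/r)²) = √(0.00401 + 0.0548) = 0.243
Q = 2.733e+06, so δQ = 0.243 × 2.733e+06 = 6.63e+05.

(2.733 ± 0.663) × 10^6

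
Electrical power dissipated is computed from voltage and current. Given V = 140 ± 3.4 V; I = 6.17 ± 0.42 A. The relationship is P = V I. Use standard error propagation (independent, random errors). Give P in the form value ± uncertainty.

864 ± 62.4 W

Each factor contributes (exponent × relative error)² to (δP/P)²:
  (1·δV/V)² = (1×0.0243)² = 0.000590;  (1·δI/I)² = (1×0.0681)² = 0.00463
δP/P = √(0.00522) = 0.0723
P = 864 W, so δP = 0.0723 × 864 = 62.4 W.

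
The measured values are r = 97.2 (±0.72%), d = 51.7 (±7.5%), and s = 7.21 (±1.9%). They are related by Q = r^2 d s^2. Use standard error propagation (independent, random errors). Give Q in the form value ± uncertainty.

(2.54 ± 0.217) × 10^7

For a monomial Q ∝ r^2, d, s^2, fractional errors add in quadrature:
  (2·δr/r)² = (2×0.00720)² = 0.000207;  (1·δd/d)² = (1×0.0750)² = 0.00562;  (2·δs/s)² = (2×0.0190)² = 0.00144
δQ/Q = √(0.00728) = 0.0853
Q = 2.54e+07, so δQ = 0.0853 × 2.54e+07 = 2.17e+06.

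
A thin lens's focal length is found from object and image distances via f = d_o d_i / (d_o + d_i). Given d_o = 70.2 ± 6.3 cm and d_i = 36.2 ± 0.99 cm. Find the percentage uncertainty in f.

3.55%

∂f/∂d_o = (d_i/(d_o+d_i))² = 0.116;  ∂f/∂d_i = (d_o/(d_o+d_i))² = 0.435
δf = √((∂f/∂d_o · δd_o)² + (∂f/∂d_i · δd_i)²) = √(0.532 + 0.186) = 0.847 cm
f = 23.9 cm, so δf/f = 0.847/23.9 = 0.0355.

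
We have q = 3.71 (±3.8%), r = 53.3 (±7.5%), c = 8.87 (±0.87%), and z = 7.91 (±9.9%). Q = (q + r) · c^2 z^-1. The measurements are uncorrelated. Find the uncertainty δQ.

Let u = q + r = 57.0. δu = √(δq² + δr²) = √(0.0199 + 16.0) = 4.00, so δu/u = 0.0702.
Q is then a monomial in u, c, z:
δQ/Q = √((δu/u)² + (2·δc/c)² + (-1·δz/z)²) = √(0.00492 + 0.000303 + 0.00980) = 0.123
Q = 567, so δQ = 0.123 × 567 = 69.5.

69.5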